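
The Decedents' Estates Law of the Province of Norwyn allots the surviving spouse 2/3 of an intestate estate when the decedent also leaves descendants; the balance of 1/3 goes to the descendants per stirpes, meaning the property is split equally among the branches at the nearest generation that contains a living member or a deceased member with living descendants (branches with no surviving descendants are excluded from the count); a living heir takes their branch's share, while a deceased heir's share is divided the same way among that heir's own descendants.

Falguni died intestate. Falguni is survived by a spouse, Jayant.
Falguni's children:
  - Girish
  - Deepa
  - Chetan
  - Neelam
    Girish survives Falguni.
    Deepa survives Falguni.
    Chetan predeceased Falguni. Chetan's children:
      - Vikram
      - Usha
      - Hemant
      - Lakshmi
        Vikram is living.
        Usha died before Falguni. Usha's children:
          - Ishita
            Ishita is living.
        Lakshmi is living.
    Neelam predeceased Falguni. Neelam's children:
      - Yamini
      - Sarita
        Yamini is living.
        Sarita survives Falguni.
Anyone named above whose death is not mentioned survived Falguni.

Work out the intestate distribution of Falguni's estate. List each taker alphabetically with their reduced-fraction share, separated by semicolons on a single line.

Jayant, as surviving spouse, takes 2/3.
The remaining 1/3 passes to Falguni's descendants per stirpes.
The 1/3 is divided into 4 equal shares of 1/12 among Girish, Deepa, Chetan, Neelam.
Girish is living and takes 1/12.
Deepa is living and takes 1/12.
Chetan predeceased; the 1/12 allotted to Chetan's branch passes to Chetan's issue by representation.
The 1/12 is divided into 4 equal shares of 1/48 among Vikram, Usha, Hemant, Lakshmi.
Vikram is living and takes 1/48.
Usha predeceased; the 1/48 allotted to Usha's branch passes to Usha's issue by representation.
Ishita is the sole taker at this level and receives the full 1/48.
Hemant is living and takes 1/48.
Lakshmi is living and takes 1/48.
Neelam predeceased; the 1/12 allotted to Neelam's branch passes to Neelam's issue by representation.
The 1/12 is divided into 2 equal shares of 1/24 among Yamini, Sarita.
Yamini is living and takes 1/24.
Sarita is living and takes 1/24.

Deepa 1/12; Girish 1/12; Hemant 1/48; Ishita 1/48; Jayant 2/3; Lakshmi 1/48; Sarita 1/24; Vikram 1/48; Yamini 1/24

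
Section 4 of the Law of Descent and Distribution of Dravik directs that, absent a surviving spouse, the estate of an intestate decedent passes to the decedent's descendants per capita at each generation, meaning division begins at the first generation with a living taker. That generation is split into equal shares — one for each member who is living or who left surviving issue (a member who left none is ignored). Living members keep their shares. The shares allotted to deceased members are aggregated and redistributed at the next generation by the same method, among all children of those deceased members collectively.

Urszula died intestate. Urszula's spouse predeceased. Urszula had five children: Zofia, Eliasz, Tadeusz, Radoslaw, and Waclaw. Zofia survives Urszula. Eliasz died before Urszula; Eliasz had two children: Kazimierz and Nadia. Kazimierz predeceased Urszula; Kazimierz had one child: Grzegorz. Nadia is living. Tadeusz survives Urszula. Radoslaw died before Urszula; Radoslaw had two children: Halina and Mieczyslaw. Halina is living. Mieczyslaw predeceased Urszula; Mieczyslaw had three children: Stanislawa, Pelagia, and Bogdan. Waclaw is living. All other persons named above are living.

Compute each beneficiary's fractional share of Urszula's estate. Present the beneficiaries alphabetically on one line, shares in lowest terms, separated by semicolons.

Bogdan 1/20; Grzegorz 1/20; Halina 1/10; Nadia 1/10; Pelagia 1/20; Stanislawa 1/20; Tadeusz 1/5; Waclaw 1/5; Zofia 1/5

There is no surviving spouse, so the entire estate passes to Urszula's descendants per capita at each generation.
At generation 1 (Zofia, Eliasz, Tadeusz, Radoslaw, Waclaw) there are 5 shares of (1)/5 = 1/5 each.
Living: Zofia, Tadeusz, and Waclaw — each takes 1/5.
Deceased: Eliasz and Radoslaw. Their combined 2/5 is pooled and carried to generation 2.
At generation 2 (Kazimierz, Nadia, Halina, Mieczyslaw) there are 4 shares of (2/5)/4 = 1/10 each.
Living: Nadia and Halina — each takes 1/10.
Deceased: Kazimierz and Mieczyslaw. Their combined 1/5 is pooled and carried to generation 3.
At generation 3 (Grzegorz, Stanislawa, Pelagia, Bogdan) there are 4 shares of (1/5)/4 = 1/20 each.
Living: Grzegorz, Stanislawa, Pelagia, and Bogdan — each takes 1/20.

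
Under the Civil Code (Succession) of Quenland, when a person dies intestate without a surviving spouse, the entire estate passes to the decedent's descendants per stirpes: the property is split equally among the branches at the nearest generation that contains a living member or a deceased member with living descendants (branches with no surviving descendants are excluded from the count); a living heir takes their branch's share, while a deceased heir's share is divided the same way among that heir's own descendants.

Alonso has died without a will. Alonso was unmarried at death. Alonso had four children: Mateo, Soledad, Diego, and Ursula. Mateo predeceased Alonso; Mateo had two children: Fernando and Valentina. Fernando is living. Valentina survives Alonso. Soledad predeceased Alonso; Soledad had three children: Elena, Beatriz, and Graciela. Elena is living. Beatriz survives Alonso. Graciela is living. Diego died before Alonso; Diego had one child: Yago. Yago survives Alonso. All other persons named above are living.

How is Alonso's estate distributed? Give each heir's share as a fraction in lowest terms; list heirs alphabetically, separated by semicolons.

There is no surviving spouse, so the entire estate passes to Alonso's descendants per stirpes.
The estate is divided into 4 equal shares of 1/4 among Mateo, Soledad, Diego, Ursula.
Mateo predeceased; the 1/4 allotted to Mateo's branch passes to Mateo's issue by representation.
The 1/4 is divided into 2 equal shares of 1/8 among Fernando, Valentina.
Fernando is living and takes 1/8.
Valentina is living and takes 1/8.
Soledad predeceased; the 1/4 allotted to Soledad's branch passes to Soledad's issue by representation.
The 1/4 is divided into 3 equal shares of 1/12 among Elena, Beatriz, Graciela.
Elena is living and takes 1/12.
Beatriz is living and takes 1/12.
Graciela is living and takes 1/12.
Diego predeceased; the 1/4 allotted to Diego's branch passes to Diego's issue by representation.
Yago is the sole taker at this level and receives the full 1/4.
Ursula is living and takes 1/4.

Beatriz 1/12; Elena 1/12; Fernando 1/8; Graciela 1/12; Ursula 1/4; Valentina 1/8; Yago 1/4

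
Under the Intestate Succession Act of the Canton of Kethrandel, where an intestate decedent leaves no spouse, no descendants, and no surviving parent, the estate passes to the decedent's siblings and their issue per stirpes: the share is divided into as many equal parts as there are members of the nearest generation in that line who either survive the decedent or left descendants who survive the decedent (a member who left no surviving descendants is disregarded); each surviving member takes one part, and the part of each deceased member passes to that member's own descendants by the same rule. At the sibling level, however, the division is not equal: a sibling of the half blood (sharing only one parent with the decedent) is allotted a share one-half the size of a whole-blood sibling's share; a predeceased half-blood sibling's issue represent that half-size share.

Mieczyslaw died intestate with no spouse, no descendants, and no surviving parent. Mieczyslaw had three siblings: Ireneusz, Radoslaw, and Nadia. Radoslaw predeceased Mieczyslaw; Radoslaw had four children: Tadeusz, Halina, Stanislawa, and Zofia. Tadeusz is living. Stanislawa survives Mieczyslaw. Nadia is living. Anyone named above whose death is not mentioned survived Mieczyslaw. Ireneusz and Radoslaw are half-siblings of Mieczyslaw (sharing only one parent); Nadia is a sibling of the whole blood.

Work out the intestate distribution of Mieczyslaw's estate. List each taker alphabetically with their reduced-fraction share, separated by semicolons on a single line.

No spouse, descendants, or parent survives, so the estate passes to Mieczyslaw's siblings per stirpes.
Half-blood siblings count for one-half the weight of whole-blood siblings at the initial division.
Dividing 1 in proportion to weights (total weight 2): Ireneusz (weight 1/2) → 1/4; Radoslaw (weight 1/2) → 1/4; Nadia (weight 1) → 1/2.
Ireneusz is living and takes 1/4.
Radoslaw predeceased; the 1/4 allotted to Radoslaw's branch passes to Radoslaw's issue by representation.
The 1/4 is divided into 4 equal shares of 1/16 among Tadeusz, Halina, Stanislawa, Zofia.
Tadeusz is living and takes 1/16.
Halina is living and takes 1/16.
Stanislawa is living and takes 1/16.
Zofia is living and takes 1/16.
Nadia is living and takes 1/2.

Halina 1/16; Ireneusz 1/4; Nadia 1/2; Stanislawa 1/16; Tadeusz 1/16; Zofia 1/16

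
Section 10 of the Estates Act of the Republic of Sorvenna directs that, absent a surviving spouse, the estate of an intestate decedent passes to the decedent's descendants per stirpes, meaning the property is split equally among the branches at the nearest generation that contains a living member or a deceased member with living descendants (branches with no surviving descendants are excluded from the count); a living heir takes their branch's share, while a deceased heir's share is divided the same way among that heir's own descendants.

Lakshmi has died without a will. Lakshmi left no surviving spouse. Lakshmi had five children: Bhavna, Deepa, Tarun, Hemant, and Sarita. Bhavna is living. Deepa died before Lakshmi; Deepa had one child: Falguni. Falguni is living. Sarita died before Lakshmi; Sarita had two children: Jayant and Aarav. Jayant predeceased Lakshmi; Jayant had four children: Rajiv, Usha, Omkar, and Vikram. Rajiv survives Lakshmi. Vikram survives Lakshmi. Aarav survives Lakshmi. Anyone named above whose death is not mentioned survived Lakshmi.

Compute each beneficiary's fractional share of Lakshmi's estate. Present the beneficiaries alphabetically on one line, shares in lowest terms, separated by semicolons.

There is no surviving spouse, so the entire estate passes to Lakshmi's descendants per stirpes.
The estate is divided into 5 equal shares of 1/5 among Bhavna, Deepa, Tarun, Hemant, Sarita.
Bhavna is living and takes 1/5.
Deepa predeceased; the 1/5 allotted to Deepa's branch passes to Deepa's issue by representation.
Falguni is the sole taker at this level and receives the full 1/5.
Tarun is living and takes 1/5.
Hemant is living and takes 1/5.
Sarita predeceased; the 1/5 allotted to Sarita's branch passes to Sarita's issue by representation.
The 1/5 is divided into 2 equal shares of 1/10 among Jayant, Aarav.
Jayant predeceased; the 1/10 allotted to Jayant's branch passes to Jayant's issue by representation.
The 1/10 is divided into 4 equal shares of 1/40 among Rajiv, Usha, Omkar, Vikram.
Rajiv is living and takes 1/40.
Usha is living and takes 1/40.
Omkar is living and takes 1/40.
Vikram is living and takes 1/40.
Aarav is living and takes 1/10.

Aarav 1/10; Bhavna 1/5; Falguni 1/5; Hemant 1/5; Omkar 1/40; Rajiv 1/40; Tarun 1/5; Usha 1/40; Vikram 1/40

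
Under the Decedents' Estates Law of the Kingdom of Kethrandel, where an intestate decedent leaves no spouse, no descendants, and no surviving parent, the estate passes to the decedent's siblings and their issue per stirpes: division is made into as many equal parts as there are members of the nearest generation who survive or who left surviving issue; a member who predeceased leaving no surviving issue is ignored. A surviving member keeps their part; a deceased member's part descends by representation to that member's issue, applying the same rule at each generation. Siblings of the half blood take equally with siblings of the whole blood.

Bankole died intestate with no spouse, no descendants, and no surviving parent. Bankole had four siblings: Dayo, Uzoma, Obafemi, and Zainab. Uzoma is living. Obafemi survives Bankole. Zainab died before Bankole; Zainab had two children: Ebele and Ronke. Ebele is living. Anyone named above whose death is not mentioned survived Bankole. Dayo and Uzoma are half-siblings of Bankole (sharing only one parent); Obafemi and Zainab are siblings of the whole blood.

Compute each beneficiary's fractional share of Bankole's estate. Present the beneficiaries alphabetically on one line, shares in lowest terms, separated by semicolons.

No spouse, descendants, or parent survives, so the estate passes to Bankole's siblings per stirpes.
Half-blood and whole-blood siblings take equally under the stated rule.
The estate is divided into 4 equal shares of 1/4 among Dayo, Uzoma, Obafemi, Zainab.
Dayo is living and takes 1/4.
Uzoma is living and takes 1/4.
Obafemi is living and takes 1/4.
Zainab predeceased; the 1/4 allotted to Zainab's branch passes to Zainab's issue by representation.
The 1/4 is divided into 2 equal shares of 1/8 among Ebele, Ronke.
Ebele is living and takes 1/8.
Ronke is living and takes 1/8.

Dayo 1/4; Ebele 1/8; Obafemi 1/4; Ronke 1/8; Uzoma 1/4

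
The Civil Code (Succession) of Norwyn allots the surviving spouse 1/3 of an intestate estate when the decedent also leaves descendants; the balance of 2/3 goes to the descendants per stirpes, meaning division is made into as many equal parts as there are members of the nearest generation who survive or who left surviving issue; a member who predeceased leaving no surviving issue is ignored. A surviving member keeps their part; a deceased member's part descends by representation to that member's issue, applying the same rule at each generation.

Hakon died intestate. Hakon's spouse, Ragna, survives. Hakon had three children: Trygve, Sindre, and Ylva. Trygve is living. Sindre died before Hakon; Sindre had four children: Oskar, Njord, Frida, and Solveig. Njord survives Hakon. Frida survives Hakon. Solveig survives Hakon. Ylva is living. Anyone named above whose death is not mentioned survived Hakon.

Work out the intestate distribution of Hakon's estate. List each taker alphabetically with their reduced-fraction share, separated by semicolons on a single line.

Frida 1/18; Njord 1/18; Oskar 1/18; Ragna 1/3; Solveig 1/18; Trygve 2/9; Ylva 2/9

Ragna, as surviving spouse, takes 1/3.
The remaining 2/3 passes to Hakon's descendants per stirpes.
The 2/3 is divided into 3 equal shares of 2/9 among Trygve, Sindre, Ylva.
Trygve is living and takes 2/9.
Sindre predeceased; the 2/9 allotted to Sindre's branch passes to Sindre's issue by representation.
The 2/9 is divided into 4 equal shares of 1/18 among Oskar, Njord, Frida, Solveig.
Oskar is living and takes 1/18.
Njord is living and takes 1/18.
Frida is living and takes 1/18.
Solveig is living and takes 1/18.
Ylva is living and takes 2/9.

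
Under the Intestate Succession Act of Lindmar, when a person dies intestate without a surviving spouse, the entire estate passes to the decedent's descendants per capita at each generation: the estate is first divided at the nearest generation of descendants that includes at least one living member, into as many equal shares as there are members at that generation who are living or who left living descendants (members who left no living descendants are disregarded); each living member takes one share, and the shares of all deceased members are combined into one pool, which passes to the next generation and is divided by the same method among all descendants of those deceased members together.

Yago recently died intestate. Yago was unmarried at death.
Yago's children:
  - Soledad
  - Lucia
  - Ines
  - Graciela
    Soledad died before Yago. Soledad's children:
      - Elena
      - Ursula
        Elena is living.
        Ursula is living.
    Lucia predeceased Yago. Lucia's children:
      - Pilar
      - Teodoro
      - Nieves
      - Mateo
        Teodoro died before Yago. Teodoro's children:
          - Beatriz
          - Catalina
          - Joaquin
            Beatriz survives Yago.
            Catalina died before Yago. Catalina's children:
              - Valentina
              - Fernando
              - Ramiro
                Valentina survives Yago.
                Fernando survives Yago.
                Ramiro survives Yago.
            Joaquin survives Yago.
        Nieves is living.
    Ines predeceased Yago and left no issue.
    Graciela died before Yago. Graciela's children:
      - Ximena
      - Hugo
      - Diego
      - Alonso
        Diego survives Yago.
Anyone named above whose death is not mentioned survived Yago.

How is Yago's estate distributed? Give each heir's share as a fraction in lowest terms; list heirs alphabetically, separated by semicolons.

Alonso 1/10; Beatriz 1/30; Diego 1/10; Elena 1/10; Fernando 1/90; Hugo 1/10; Joaquin 1/30; Mateo 1/10; Nieves 1/10; Pilar 1/10; Ramiro 1/90; Ursula 1/10; Valentina 1/90; Ximena 1/10

There is no surviving spouse, so the entire estate passes to Yago's descendants per capita at each generation.
No one at generation 1 (Soledad, Lucia, Graciela) is living; moving to the next generation.
At generation 2 (Elena, Ursula, Pilar, Teodoro, Nieves, Mateo, Ximena, Hugo, Diego, Alonso) there are 10 shares of (1)/10 = 1/10 each.
Living: Elena, Ursula, Pilar, Nieves, Mateo, Ximena, Hugo, Diego, and Alonso — each takes 1/10.
Deceased: Teodoro. That 1/10 share is carried to generation 3.
At generation 3 (Beatriz, Catalina, Joaquin) there are 3 shares of (1/10)/3 = 1/30 each.
Living: Beatriz and Joaquin — each takes 1/30.
Deceased: Catalina. That 1/30 share is carried to generation 4.
At generation 4 (Valentina, Fernando, Ramiro) there are 3 shares of (1/30)/3 = 1/90 each.
Living: Valentina, Fernando, and Ramiro — each takes 1/90.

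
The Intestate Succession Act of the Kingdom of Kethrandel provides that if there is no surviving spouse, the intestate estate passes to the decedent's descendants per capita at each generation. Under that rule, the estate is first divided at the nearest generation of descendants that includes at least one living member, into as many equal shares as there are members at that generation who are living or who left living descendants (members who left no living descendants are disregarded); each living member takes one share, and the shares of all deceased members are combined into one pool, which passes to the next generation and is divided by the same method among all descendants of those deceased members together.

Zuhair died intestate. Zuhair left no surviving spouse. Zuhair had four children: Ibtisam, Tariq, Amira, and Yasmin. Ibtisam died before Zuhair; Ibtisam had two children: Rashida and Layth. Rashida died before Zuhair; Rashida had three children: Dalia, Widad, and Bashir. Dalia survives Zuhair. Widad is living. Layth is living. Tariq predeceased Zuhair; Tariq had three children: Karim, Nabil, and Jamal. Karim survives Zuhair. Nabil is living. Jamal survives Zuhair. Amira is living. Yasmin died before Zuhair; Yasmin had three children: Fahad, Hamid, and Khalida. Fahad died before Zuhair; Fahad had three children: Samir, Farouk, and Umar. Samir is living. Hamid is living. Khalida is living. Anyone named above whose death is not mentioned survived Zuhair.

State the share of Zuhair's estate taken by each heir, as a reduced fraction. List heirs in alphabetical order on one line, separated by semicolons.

Amira 1/4; Bashir 1/32; Dalia 1/32; Farouk 1/32; Hamid 3/32; Jamal 3/32; Karim 3/32; Khalida 3/32; Layth 3/32; Nabil 3/32; Samir 1/32; Umar 1/32; Widad 1/32

There is no surviving spouse, so the entire estate passes to Zuhair's descendants per capita at each generation.
At generation 1 (Ibtisam, Tariq, Amira, Yasmin) there are 4 shares of (1)/4 = 1/4 each.
Living: Amira — each takes 1/4.
Deceased: Ibtisam, Tariq, and Yasmin. Their combined 3/4 is pooled and carried to generation 2.
At generation 2 (Rashida, Layth, Karim, Nabil, Jamal, Fahad, Hamid, Khalida) there are 8 shares of (3/4)/8 = 3/32 each.
Living: Layth, Karim, Nabil, Jamal, Hamid, and Khalida — each takes 3/32.
Deceased: Rashida and Fahad. Their combined 3/16 is pooled and carried to generation 3.
At generation 3 (Dalia, Widad, Bashir, Samir, Farouk, Umar) there are 6 shares of (3/16)/6 = 1/32 each.
Living: Dalia, Widad, Bashir, Samir, Farouk, and Umar — each takes 1/32.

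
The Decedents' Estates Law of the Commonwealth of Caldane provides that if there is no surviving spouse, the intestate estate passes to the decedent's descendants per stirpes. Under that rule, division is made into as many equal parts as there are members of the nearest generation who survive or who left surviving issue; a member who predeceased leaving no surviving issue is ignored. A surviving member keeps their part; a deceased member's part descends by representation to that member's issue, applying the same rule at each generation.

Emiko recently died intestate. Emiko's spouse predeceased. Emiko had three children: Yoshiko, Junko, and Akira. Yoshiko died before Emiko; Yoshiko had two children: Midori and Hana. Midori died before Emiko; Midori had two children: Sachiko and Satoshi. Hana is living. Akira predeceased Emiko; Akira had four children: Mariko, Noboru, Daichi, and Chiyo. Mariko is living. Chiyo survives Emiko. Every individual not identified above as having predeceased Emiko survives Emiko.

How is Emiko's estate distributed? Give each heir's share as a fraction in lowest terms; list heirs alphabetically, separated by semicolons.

Chiyo 1/12; Daichi 1/12; Hana 1/6; Junko 1/3; Mariko 1/12; Noboru 1/12; Sachiko 1/12; Satoshi 1/12

There is no surviving spouse, so the entire estate passes to Emiko's descendants per stirpes.
The estate is divided into 3 equal shares of 1/3 among Yoshiko, Junko, Akira.
Yoshiko predeceased; the 1/3 allotted to Yoshiko's branch passes to Yoshiko's issue by representation.
The 1/3 is divided into 2 equal shares of 1/6 among Midori, Hana.
Midori predeceased; the 1/6 allotted to Midori's branch passes to Midori's issue by representation.
The 1/6 is divided into 2 equal shares of 1/12 among Sachiko, Satoshi.
Sachiko is living and takes 1/12.
Satoshi is living and takes 1/12.
Hana is living and takes 1/6.
Junko is living and takes 1/3.
Akira predeceased; the 1/3 allotted to Akira's branch passes to Akira's issue by representation.
The 1/3 is divided into 4 equal shares of 1/12 among Mariko, Noboru, Daichi, Chiyo.
Mariko is living and takes 1/12.
Noboru is living and takes 1/12.
Daichi is living and takes 1/12.
Chiyo is living and takes 1/12.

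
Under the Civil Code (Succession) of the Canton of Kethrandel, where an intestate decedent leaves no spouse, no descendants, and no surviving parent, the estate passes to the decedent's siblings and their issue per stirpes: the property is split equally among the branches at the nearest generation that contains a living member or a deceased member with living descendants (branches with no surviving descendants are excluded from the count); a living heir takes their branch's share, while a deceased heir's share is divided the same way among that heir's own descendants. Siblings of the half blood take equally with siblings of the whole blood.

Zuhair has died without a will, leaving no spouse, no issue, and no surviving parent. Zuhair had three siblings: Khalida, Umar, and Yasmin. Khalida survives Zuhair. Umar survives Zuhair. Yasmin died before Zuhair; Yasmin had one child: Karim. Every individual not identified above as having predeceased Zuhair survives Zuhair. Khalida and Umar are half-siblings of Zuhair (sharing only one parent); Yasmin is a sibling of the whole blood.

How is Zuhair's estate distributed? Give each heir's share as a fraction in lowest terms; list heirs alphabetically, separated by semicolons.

Karim 1/3; Khalida 1/3; Umar 1/3

No spouse, descendants, or parent survives, so the estate passes to Zuhair's siblings per stirpes.
Half-blood and whole-blood siblings take equally under the stated rule.
The estate is divided into 3 equal shares of 1/3 among Khalida, Umar, Yasmin.
Khalida is living and takes 1/3.
Umar is living and takes 1/3.
Yasmin predeceased; the 1/3 allotted to Yasmin's branch passes to Yasmin's issue by representation.
Karim is the sole taker at this level and receives the full 1/3.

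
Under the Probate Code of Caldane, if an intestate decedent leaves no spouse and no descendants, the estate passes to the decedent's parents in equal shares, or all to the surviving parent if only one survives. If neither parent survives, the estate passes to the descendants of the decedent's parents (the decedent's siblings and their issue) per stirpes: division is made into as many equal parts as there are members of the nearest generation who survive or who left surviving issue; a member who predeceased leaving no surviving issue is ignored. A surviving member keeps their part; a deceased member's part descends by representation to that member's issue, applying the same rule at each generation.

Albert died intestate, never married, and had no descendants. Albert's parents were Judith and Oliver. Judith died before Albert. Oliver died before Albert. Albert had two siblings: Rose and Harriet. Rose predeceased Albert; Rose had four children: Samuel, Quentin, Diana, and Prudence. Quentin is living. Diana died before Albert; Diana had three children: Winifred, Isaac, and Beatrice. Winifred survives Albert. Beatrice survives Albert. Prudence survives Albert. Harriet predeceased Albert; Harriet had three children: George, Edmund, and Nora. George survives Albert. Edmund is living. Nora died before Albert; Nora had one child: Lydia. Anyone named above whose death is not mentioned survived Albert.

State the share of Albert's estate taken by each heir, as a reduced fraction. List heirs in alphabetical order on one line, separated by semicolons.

Neither parent survives and there are no descendants, so the estate passes to Albert's siblings and their issue per stirpes.
The estate is divided into 2 equal shares of 1/2 among Rose, Harriet.
Rose predeceased; the 1/2 allotted to Rose's branch passes to Rose's issue by representation.
The 1/2 is divided into 4 equal shares of 1/8 among Samuel, Quentin, Diana, Prudence.
Samuel is living and takes 1/8.
Quentin is living and takes 1/8.
Diana predeceased; the 1/8 allotted to Diana's branch passes to Diana's issue by representation.
The 1/8 is divided into 3 equal shares of 1/24 among Winifred, Isaac, Beatrice.
Winifred is living and takes 1/24.
Isaac is living and takes 1/24.
Beatrice is living and takes 1/24.
Prudence is living and takes 1/8.
Harriet predeceased; the 1/2 allotted to Harriet's branch passes to Harriet's issue by representation.
The 1/2 is divided into 3 equal shares of 1/6 among George, Edmund, Nora.
George is living and takes 1/6.
Edmund is living and takes 1/6.
Nora predeceased; the 1/6 allotted to Nora's branch passes to Nora's issue by representation.
Lydia is the sole taker at this level and receives the full 1/6.

Beatrice 1/24; Edmund 1/6; George 1/6; Isaac 1/24; Lydia 1/6; Prudence 1/8; Quentin 1/8; Samuel 1/8; Winifred 1/24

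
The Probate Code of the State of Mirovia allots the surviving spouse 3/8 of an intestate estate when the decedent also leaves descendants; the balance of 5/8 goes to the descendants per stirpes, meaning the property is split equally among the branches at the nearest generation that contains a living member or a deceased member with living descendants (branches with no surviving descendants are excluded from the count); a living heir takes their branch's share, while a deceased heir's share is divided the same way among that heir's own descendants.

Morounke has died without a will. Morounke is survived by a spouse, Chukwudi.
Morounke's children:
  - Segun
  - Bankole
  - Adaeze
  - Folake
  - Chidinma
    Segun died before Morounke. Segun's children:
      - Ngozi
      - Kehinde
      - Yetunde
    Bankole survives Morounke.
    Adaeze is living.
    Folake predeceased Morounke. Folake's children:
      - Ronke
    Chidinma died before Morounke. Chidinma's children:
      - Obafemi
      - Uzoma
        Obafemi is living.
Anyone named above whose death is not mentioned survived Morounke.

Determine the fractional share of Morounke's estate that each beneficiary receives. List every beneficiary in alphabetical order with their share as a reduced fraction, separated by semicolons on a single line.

Chukwudi, as surviving spouse, takes 3/8.
The remaining 5/8 passes to Morounke's descendants per stirpes.
The 5/8 is divided into 5 equal shares of 1/8 among Segun, Bankole, Adaeze, Folake, Chidinma.
Segun predeceased; the 1/8 allotted to Segun's branch passes to Segun's issue by representation.
The 1/8 is divided into 3 equal shares of 1/24 among Ngozi, Kehinde, Yetunde.
Ngozi is living and takes 1/24.
Kehinde is living and takes 1/24.
Yetunde is living and takes 1/24.
Bankole is living and takes 1/8.
Adaeze is living and takes 1/8.
Folake predeceased; the 1/8 allotted to Folake's branch passes to Folake's issue by representation.
Ronke is the sole taker at this level and receives the full 1/8.
Chidinma predeceased; the 1/8 allotted to Chidinma's branch passes to Chidinma's issue by representation.
The 1/8 is divided into 2 equal shares of 1/16 among Obafemi, Uzoma.
Obafemi is living and takes 1/16.
Uzoma is living and takes 1/16.

Adaeze 1/8; Bankole 1/8; Chukwudi 3/8; Kehinde 1/24; Ngozi 1/24; Obafemi 1/16; Ronke 1/8; Uzoma 1/16; Yetunde 1/24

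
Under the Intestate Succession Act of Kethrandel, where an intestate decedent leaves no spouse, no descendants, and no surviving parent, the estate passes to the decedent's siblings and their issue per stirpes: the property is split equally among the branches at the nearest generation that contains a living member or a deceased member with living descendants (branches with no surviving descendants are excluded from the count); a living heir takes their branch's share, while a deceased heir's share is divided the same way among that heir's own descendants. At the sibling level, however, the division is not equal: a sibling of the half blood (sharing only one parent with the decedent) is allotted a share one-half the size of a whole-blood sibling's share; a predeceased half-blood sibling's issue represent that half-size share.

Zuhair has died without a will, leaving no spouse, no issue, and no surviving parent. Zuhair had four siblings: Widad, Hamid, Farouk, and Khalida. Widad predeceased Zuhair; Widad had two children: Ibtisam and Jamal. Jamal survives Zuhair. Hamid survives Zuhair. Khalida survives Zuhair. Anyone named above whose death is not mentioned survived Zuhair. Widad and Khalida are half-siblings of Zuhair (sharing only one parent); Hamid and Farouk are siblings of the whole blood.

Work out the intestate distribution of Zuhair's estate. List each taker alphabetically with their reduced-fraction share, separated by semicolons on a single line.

No spouse, descendants, or parent survives, so the estate passes to Zuhair's siblings per stirpes.
Half-blood siblings count for one-half the weight of whole-blood siblings at the initial division.
Dividing 1 in proportion to weights (total weight 3): Widad (weight 1/2) → 1/6; Hamid (weight 1) → 1/3; Farouk (weight 1) → 1/3; Khalida (weight 1/2) → 1/6.
Widad predeceased; the 1/6 allotted to Widad's branch passes to Widad's issue by representation.
The 1/6 is divided into 2 equal shares of 1/12 among Ibtisam, Jamal.
Ibtisam is living and takes 1/12.
Jamal is living and takes 1/12.
Hamid is living and takes 1/3.
Farouk is living and takes 1/3.
Khalida is living and takes 1/6.

Farouk 1/3; Hamid 1/3; Ibtisam 1/12; Jamal 1/12; Khalida 1/6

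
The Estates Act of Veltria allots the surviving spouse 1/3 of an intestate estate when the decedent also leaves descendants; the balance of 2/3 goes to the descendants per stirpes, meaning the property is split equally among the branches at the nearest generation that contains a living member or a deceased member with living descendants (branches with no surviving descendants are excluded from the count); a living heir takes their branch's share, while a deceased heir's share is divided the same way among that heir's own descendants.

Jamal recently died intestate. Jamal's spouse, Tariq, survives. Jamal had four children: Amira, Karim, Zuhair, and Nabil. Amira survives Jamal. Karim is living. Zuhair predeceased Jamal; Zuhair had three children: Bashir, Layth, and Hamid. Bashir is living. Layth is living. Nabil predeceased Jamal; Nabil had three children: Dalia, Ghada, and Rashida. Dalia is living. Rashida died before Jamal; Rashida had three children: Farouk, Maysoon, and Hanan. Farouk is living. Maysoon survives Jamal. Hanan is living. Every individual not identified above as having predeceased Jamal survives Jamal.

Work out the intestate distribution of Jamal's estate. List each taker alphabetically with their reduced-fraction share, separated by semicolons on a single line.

Amira 1/6; Bashir 1/18; Dalia 1/18; Farouk 1/54; Ghada 1/18; Hamid 1/18; Hanan 1/54; Karim 1/6; Layth 1/18; Maysoon 1/54; Tariq 1/3

Tariq, as surviving spouse, takes 1/3.
The remaining 2/3 passes to Jamal's descendants per stirpes.
The 2/3 is divided into 4 equal shares of 1/6 among Amira, Karim, Zuhair, Nabil.
Amira is living and takes 1/6.
Karim is living and takes 1/6.
Zuhair predeceased; the 1/6 allotted to Zuhair's branch passes to Zuhair's issue by representation.
The 1/6 is divided into 3 equal shares of 1/18 among Bashir, Layth, Hamid.
Bashir is living and takes 1/18.
Layth is living and takes 1/18.
Hamid is living and takes 1/18.
Nabil predeceased; the 1/6 allotted to Nabil's branch passes to Nabil's issue by representation.
The 1/6 is divided into 3 equal shares of 1/18 among Dalia, Ghada, Rashida.
Dalia is living and takes 1/18.
Ghada is living and takes 1/18.
Rashida predeceased; the 1/18 allotted to Rashida's branch passes to Rashida's issue by representation.
The 1/18 is divided into 3 equal shares of 1/54 among Farouk, Maysoon, Hanan.
Farouk is living and takes 1/54.
Maysoon is living and takes 1/54.
Hanan is living and takes 1/54.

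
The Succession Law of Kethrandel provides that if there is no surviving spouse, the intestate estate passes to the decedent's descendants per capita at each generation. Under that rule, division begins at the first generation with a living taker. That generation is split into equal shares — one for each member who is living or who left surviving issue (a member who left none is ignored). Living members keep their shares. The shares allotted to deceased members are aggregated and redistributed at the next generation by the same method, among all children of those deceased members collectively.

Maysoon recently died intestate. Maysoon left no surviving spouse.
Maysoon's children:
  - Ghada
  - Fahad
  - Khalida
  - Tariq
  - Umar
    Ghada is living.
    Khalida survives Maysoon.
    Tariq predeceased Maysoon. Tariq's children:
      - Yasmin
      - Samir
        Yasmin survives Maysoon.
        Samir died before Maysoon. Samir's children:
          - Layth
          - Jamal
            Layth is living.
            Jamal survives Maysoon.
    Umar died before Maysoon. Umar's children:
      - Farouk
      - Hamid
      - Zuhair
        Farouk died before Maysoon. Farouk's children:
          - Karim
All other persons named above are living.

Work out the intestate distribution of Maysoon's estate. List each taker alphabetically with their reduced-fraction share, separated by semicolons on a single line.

There is no surviving spouse, so the entire estate passes to Maysoon's descendants per capita at each generation.
At generation 1 (Ghada, Fahad, Khalida, Tariq, Umar) there are 5 shares of (1)/5 = 1/5 each.
Living: Ghada, Fahad, and Khalida — each takes 1/5.
Deceased: Tariq and Umar. Their combined 2/5 is pooled and carried to generation 2.
At generation 2 (Yasmin, Samir, Farouk, Hamid, Zuhair) there are 5 shares of (2/5)/5 = 2/25 each.
Living: Yasmin, Hamid, and Zuhair — each takes 2/25.
Deceased: Samir and Farouk. Their combined 4/25 is pooled and carried to generation 3.
At generation 3 (Layth, Jamal, Karim) there are 3 shares of (4/25)/3 = 4/75 each.
Living: Layth, Jamal, and Karim — each takes 4/75.

Fahad 1/5; Ghada 1/5; Hamid 2/25; Jamal 4/75; Karim 4/75; Khalida 1/5; Layth 4/75; Yasmin 2/25; Zuhair 2/25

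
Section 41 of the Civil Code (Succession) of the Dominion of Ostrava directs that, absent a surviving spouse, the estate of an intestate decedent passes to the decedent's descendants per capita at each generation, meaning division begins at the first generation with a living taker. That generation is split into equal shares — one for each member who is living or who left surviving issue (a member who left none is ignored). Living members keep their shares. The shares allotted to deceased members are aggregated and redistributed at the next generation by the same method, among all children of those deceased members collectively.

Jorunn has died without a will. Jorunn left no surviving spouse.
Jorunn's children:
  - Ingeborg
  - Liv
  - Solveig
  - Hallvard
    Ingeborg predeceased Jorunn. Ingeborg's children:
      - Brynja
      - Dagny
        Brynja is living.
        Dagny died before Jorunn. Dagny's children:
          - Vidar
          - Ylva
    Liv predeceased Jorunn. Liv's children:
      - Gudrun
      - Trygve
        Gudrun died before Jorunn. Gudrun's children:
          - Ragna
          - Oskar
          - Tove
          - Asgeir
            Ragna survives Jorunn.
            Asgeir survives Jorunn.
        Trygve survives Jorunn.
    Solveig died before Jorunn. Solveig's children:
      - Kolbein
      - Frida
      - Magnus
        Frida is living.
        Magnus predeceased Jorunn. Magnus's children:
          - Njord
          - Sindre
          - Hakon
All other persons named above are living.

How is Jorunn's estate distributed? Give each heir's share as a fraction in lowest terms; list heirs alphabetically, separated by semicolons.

There is no surviving spouse, so the entire estate passes to Jorunn's descendants per capita at each generation.
At generation 1 (Ingeborg, Liv, Solveig, Hallvard) there are 4 shares of (1)/4 = 1/4 each.
Living: Hallvard — each takes 1/4.
Deceased: Ingeborg, Liv, and Solveig. Their combined 3/4 is pooled and carried to generation 2.
At generation 2 (Brynja, Dagny, Gudrun, Trygve, Kolbein, Frida, Magnus) there are 7 shares of (3/4)/7 = 3/28 each.
Living: Brynja, Trygve, Kolbein, and Frida — each takes 3/28.
Deceased: Dagny, Gudrun, and Magnus. Their combined 9/28 is pooled and carried to generation 3.
At generation 3 (Vidar, Ylva, Ragna, Oskar, Tove, Asgeir, Njord, Sindre, Hakon) there are 9 shares of (9/28)/9 = 1/28 each.
Living: Vidar, Ylva, Ragna, Oskar, Tove, Asgeir, Njord, Sindre, and Hakon — each takes 1/28.

Asgeir 1/28; Brynja 3/28; Frida 3/28; Hakon 1/28; Hallvard 1/4; Kolbein 3/28; Njord 1/28; Oskar 1/28; Ragna 1/28; Sindre 1/28; Tove 1/28; Trygve 3/28; Vidar 1/28; Ylva 1/28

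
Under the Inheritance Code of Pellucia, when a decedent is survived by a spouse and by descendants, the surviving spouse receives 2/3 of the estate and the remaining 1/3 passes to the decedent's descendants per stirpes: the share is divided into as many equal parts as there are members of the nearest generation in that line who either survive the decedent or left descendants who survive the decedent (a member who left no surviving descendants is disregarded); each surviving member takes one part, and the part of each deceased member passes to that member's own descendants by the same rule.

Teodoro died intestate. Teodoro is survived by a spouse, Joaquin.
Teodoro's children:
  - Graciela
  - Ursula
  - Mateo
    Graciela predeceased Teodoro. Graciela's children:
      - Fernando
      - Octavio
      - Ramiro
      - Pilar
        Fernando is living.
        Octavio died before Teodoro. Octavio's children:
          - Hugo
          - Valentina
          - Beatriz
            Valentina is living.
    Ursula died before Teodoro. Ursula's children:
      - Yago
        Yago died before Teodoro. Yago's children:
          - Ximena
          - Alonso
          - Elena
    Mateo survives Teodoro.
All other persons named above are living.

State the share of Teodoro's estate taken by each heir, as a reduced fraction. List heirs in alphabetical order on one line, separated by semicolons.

Joaquin, as surviving spouse, takes 2/3.
The remaining 1/3 passes to Teodoro's descendants per stirpes.
The 1/3 is divided into 3 equal shares of 1/9 among Graciela, Ursula, Mateo.
Graciela predeceased; the 1/9 allotted to Graciela's branch passes to Graciela's issue by representation.
The 1/9 is divided into 4 equal shares of 1/36 among Fernando, Octavio, Ramiro, Pilar.
Fernando is living and takes 1/36.
Octavio predeceased; the 1/36 allotted to Octavio's branch passes to Octavio's issue by representation.
The 1/36 is divided into 3 equal shares of 1/108 among Hugo, Valentina, Beatriz.
Hugo is living and takes 1/108.
Valentina is living and takes 1/108.
Beatriz is living and takes 1/108.
Ramiro is living and takes 1/36.
Pilar is living and takes 1/36.
Ursula predeceased; the 1/9 allotted to Ursula's branch passes to Ursula's issue by representation.
Yago's line is the sole branch at this level, so the full 1/9 passes to Yago's issue by representation.
The 1/9 is divided into 3 equal shares of 1/27 among Ximena, Alonso, Elena.
Ximena is living and takes 1/27.
Alonso is living and takes 1/27.
Elena is living and takes 1/27.
Mateo is living and takes 1/9.

Alonso 1/27; Beatriz 1/108; Elena 1/27; Fernando 1/36; Hugo 1/108; Joaquin 2/3; Mateo 1/9; Pilar 1/36; Ramiro 1/36; Valentina 1/108; Ximena 1/27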